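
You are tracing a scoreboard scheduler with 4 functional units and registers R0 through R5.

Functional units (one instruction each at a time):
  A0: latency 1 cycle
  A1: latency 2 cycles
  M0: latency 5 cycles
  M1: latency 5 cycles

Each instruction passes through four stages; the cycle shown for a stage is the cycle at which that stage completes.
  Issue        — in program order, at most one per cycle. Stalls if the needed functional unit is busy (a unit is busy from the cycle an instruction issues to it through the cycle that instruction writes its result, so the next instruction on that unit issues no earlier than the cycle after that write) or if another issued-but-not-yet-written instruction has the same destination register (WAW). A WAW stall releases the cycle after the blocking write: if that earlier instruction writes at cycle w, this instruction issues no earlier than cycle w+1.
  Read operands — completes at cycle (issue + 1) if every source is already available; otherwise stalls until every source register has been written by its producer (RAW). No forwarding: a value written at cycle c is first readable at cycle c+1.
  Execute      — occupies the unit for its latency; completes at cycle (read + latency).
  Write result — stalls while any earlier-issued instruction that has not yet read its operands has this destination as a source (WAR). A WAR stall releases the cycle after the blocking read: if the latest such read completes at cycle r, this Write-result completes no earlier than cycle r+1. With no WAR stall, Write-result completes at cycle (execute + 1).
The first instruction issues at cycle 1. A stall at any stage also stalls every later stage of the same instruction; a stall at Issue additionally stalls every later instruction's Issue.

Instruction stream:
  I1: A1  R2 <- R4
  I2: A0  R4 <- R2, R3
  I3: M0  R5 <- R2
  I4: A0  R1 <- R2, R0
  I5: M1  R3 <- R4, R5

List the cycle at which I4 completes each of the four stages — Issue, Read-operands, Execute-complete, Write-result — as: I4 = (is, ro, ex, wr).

I1: IS=1 RO=2 EX=4 WR=5
I2: IS=2 RO=6 EX=7 WR=8  [RAW R2: wait I1 write@5]
I3: IS=3 RO=6 EX=11 WR=12  [RAW R2: wait I1 write@5]
I4: IS=9 RO=10 EX=11 WR=12  [struct: A0 busy until I2 writes@8]
I5: IS=10 RO=13 EX=18 WR=19  [RAW R5: wait I3 write@12]

I4 = (9, 10, 11, 12)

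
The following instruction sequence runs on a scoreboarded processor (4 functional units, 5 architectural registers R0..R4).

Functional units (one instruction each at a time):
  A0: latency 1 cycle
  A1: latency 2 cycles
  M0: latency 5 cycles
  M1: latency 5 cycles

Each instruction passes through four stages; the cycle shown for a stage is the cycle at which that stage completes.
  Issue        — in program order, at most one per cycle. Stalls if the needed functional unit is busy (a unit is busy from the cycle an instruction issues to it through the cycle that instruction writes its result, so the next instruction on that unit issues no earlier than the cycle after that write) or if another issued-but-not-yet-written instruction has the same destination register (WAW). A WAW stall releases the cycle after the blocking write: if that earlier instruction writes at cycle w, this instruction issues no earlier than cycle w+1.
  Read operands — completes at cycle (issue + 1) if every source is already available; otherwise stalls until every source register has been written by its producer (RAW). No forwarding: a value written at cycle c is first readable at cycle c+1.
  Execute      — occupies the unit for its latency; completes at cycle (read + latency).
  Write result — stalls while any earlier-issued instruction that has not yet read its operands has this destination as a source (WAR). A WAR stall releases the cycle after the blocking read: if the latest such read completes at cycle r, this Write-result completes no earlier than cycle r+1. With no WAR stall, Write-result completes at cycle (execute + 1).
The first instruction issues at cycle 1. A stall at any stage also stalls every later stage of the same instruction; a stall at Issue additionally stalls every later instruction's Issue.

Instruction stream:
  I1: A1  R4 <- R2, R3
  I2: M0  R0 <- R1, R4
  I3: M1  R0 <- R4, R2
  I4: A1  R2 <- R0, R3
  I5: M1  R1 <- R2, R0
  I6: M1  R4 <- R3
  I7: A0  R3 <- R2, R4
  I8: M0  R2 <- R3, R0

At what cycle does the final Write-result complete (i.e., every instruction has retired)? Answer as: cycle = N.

cycle = 49

  I1 | 1 | 2 | 4 | 5
  I2 | 2 | 6 | 11 | 12   RAW R4: wait I1 write@5
  I3 | 13 | 14 | 19 | 20   WAW R0: wait I2 write@12
  I4 | 14 | 21 | 23 | 24   RAW R0: wait I3 write@20
  I5 | 21 | 25 | 30 | 31   struct: M1 busy until I3 writes@20 · RAW R2: wait I4 write@24
  I6 | 32 | 33 | 38 | 39   struct: M1 busy until I5 writes@31
  I7 | 33 | 40 | 41 | 42   RAW R4: wait I6 write@39
  I8 | 34 | 43 | 48 | 49   RAW R3: wait I7 write@42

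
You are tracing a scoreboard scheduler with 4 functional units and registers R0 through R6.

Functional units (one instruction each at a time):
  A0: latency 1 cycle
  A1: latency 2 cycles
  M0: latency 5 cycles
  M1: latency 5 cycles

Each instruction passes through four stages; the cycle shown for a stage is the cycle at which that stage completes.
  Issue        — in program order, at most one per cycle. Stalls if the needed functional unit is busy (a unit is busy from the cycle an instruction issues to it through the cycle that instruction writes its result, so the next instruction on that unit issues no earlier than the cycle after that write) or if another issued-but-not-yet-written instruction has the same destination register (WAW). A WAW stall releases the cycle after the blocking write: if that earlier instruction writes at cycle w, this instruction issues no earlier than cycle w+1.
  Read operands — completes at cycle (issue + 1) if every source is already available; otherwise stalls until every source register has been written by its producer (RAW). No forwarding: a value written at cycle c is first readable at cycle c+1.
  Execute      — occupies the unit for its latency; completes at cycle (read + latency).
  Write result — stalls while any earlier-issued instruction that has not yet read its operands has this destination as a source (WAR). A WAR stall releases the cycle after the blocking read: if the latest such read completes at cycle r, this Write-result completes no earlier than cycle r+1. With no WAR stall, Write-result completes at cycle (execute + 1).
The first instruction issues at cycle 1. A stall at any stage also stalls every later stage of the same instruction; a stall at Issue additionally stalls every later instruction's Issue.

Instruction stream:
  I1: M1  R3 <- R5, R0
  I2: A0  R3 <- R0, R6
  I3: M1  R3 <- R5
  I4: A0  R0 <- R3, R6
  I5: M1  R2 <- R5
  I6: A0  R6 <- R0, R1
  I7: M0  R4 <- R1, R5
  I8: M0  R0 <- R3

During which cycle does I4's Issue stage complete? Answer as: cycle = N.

cycle = 14

[1] issue I1 (M1)
[2] I1 read-ops
[7] I1 finished on M1
[8] I1→R3
[9] issue I2 (A0)
[10] I2 read-ops
[11] I2 finished on A0
[12] I2→R3
[13] issue I3 (M1)
[14] I3 read-ops | issue I4 (A0)
[19] I3 finished on M1
[20] I3→R3
[21] I4 read-ops | issue I5 (M1)
[22] I4 finished on A0 | I5 read-ops
[23] I4→R0
[24] issue I6 (A0)
[25] I6 read-ops | issue I7 (M0)
[26] I6 finished on A0 | I7 read-ops
[27] I5 finished on M1 | I6→R6
[28] I5→R2
[31] I7 finished on M0
[32] I7→R4
[33] issue I8 (M0)
[34] I8 read-ops
[39] I8 finished on M0
[40] I8→R0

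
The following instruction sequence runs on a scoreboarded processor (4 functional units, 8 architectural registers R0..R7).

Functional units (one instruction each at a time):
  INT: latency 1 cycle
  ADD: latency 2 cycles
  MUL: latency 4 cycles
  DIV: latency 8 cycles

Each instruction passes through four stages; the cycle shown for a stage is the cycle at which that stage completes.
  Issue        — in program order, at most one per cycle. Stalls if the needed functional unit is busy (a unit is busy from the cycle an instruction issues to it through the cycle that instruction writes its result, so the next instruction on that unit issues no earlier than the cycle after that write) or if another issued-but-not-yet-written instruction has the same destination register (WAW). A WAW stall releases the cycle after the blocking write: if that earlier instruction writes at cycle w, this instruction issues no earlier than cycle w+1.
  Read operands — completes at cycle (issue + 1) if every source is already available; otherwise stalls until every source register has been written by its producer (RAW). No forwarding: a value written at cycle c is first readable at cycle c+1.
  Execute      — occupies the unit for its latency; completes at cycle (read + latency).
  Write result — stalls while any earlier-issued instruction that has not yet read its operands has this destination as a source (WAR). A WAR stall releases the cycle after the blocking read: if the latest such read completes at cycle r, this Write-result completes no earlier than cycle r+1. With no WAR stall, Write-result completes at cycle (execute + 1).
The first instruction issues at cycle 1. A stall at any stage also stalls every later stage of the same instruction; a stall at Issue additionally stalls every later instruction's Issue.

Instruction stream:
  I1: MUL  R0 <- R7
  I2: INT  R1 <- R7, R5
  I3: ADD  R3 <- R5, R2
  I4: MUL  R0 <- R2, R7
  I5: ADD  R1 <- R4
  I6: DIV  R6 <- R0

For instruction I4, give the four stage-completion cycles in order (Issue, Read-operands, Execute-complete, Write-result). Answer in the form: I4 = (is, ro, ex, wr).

c1: issue I1 (MUL)
c2: I1 read-ops; issue I2 (INT)
c3: I2 read-ops; issue I3 (ADD)
c4: I2 finished on INT; I3 read-ops
c5: I2→R1
c6: I1 finished on MUL; I3 finished on ADD
c7: I1→R0; I3→R3
c8: issue I4 (MUL)
c9: I4 read-ops; issue I5 (ADD)
c10: I5 read-ops; issue I6 (DIV)
c12: I5 finished on ADD
c13: I4 finished on MUL; I5→R1
c14: I4→R0
c15: I6 read-ops
c23: I6 finished on DIV
c24: I6→R6

I4 = (8, 9, 13, 14)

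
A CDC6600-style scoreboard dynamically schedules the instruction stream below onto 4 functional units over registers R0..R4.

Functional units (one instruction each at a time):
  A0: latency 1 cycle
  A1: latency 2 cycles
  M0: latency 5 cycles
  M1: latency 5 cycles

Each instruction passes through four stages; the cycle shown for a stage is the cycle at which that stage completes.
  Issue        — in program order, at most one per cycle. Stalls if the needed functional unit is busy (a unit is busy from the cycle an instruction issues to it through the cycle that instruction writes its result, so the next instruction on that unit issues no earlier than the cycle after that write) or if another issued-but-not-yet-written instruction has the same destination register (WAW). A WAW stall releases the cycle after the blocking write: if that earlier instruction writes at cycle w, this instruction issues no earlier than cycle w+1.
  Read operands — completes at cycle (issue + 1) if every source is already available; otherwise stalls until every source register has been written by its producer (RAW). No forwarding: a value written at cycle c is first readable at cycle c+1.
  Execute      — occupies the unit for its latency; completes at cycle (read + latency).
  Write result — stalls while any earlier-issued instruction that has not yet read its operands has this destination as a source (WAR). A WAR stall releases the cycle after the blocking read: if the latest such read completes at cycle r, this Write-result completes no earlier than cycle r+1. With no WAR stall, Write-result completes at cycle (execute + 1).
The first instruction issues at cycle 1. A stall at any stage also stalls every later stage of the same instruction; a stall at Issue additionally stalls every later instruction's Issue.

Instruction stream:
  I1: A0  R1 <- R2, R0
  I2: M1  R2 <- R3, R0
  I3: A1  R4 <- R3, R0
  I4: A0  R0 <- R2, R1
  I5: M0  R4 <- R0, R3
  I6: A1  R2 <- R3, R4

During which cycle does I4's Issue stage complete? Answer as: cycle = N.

cycle = 5

t=1  I1 issues→A0
t=2  I1 reads, I2 issues→M1
t=3  I1 exec-done, I2 reads, I3 issues→A1
t=4  I1 writes R1, I3 reads
t=5  I4 issues→A0
t=6  I3 exec-done
t=7  I3 writes R4
t=8  I2 exec-done, I5 issues→M0
t=9  I2 writes R2
t=10  I4 reads, I6 issues→A1
t=11  I4 exec-done
t=12  I4 writes R0
t=13  I5 reads
t=18  I5 exec-done
t=19  I5 writes R4
t=20  I6 reads
t=22  I6 exec-done
t=23  I6 writes R2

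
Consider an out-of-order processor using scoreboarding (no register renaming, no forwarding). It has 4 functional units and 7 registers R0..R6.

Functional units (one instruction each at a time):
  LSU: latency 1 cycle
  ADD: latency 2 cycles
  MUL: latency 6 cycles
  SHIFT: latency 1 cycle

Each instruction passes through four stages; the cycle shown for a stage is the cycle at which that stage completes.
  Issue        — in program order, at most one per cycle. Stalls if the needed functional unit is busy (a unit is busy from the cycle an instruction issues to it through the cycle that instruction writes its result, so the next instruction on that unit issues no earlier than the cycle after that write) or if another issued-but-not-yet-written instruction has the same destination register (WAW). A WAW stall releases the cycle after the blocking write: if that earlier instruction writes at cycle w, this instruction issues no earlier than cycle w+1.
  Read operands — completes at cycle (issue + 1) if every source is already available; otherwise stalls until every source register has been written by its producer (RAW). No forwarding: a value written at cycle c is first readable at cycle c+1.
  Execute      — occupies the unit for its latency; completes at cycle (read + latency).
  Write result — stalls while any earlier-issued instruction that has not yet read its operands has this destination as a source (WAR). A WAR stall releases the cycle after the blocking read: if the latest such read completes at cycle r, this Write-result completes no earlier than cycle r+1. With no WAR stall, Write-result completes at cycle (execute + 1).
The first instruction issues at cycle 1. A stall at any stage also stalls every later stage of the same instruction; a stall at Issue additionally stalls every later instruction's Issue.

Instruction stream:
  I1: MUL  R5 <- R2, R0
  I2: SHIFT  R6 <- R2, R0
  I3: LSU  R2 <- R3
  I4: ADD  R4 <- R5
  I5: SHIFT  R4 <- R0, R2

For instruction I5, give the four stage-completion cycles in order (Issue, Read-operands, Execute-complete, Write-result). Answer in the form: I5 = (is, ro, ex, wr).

I5 = (14, 15, 16, 17)

  I1 | 1 | 2 | 8 | 9
  I2 | 2 | 3 | 4 | 5
  I3 | 3 | 4 | 5 | 6
  I4 | 4 | 10 | 12 | 13   RAW R5: wait I1 write@9
  I5 | 14 | 15 | 16 | 17   WAW R4: wait I4 write@13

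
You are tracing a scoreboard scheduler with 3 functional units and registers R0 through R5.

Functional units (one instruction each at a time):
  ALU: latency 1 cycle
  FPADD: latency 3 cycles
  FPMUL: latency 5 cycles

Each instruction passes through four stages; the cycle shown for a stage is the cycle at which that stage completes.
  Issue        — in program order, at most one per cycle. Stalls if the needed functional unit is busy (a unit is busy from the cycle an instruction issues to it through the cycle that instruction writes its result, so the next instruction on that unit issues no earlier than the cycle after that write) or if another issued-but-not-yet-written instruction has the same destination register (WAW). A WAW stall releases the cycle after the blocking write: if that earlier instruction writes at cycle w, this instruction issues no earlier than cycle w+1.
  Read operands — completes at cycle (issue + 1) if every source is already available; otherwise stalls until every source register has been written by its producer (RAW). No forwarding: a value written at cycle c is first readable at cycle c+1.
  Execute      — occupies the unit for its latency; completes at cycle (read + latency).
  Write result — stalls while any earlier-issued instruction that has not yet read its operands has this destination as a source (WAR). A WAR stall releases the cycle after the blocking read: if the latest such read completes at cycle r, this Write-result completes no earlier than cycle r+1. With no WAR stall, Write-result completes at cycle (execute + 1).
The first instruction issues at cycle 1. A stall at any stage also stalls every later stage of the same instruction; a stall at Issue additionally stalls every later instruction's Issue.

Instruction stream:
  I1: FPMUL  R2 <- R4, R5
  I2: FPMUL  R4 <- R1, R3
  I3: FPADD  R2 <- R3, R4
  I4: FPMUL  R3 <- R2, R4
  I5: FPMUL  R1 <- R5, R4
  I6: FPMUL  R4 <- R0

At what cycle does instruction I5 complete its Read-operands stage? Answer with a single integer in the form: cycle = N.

cycle = 30

[1] issue I1 (FPMUL)
[2] I1 read-ops
[7] I1 finished on FPMUL
[8] I1→R2
[9] issue I2 (FPMUL)
[10] I2 read-ops, issue I3 (FPADD)
[15] I2 finished on FPMUL
[16] I2→R4
[17] I3 read-ops, issue I4 (FPMUL)
[20] I3 finished on FPADD
[21] I3→R2
[22] I4 read-ops
[27] I4 finished on FPMUL
[28] I4→R3
[29] issue I5 (FPMUL)
[30] I5 read-ops
[35] I5 finished on FPMUL
[36] I5→R1
[37] issue I6 (FPMUL)
[38] I6 read-ops
[43] I6 finished on FPMUL
[44] I6→R4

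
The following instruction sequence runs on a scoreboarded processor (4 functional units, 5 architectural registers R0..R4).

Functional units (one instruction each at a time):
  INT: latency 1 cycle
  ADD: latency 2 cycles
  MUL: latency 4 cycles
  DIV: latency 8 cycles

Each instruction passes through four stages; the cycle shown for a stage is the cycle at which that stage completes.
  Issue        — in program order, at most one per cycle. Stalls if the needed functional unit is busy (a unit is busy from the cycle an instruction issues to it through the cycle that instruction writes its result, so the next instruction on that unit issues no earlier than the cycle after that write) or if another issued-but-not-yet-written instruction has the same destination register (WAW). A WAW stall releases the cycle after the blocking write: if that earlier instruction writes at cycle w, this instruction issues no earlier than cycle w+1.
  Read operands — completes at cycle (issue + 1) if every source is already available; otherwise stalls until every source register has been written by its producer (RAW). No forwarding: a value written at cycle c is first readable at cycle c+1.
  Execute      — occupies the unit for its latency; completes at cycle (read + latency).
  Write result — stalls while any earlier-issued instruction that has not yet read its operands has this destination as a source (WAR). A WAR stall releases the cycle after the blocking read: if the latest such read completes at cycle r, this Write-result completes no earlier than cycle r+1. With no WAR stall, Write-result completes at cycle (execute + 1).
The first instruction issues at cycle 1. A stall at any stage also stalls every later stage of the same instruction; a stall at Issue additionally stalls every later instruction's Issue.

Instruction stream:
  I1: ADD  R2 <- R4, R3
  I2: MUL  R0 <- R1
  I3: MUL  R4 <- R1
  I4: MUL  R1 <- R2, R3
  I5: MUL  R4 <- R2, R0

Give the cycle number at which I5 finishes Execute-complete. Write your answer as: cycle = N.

cycle = 28

[1] issue I1 (ADD)
[2] I1 read-ops, issue I2 (MUL)
[3] I2 read-ops
[4] I1 finished on ADD
[5] I1→R2
[7] I2 finished on MUL
[8] I2→R0
[9] issue I3 (MUL)
[10] I3 read-ops
[14] I3 finished on MUL
[15] I3→R4
[16] issue I4 (MUL)
[17] I4 read-ops
[21] I4 finished on MUL
[22] I4→R1
[23] issue I5 (MUL)
[24] I5 read-ops
[28] I5 finished on MUL
[29] I5→R4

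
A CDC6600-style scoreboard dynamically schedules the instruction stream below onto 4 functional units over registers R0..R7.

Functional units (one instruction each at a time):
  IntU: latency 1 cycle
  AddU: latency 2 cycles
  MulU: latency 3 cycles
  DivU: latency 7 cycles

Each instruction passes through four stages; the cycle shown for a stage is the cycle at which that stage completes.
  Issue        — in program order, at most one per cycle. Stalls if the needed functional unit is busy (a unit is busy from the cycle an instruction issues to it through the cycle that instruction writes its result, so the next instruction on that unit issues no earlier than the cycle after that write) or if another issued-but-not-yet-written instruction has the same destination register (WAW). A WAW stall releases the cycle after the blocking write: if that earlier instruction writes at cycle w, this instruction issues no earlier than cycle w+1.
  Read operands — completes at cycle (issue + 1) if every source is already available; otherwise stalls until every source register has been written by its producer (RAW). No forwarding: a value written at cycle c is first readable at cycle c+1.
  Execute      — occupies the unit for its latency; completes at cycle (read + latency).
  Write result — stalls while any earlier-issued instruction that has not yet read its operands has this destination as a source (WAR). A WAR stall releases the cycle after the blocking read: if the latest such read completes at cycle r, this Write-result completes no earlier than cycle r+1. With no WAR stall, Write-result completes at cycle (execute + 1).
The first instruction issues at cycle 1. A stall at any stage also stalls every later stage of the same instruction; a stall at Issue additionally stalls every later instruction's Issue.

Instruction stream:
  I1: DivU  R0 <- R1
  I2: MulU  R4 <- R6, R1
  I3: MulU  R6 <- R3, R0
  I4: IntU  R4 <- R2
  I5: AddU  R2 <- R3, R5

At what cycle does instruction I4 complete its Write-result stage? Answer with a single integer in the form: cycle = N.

cycle = 12

t=1  I1→DivU
t=2  I1 RO · I2→MulU
t=3  I2 RO
t=6  I2 EX
t=7  I2 WR R4
t=8  I3→MulU
t=9  I1 EX · I4→IntU
t=10  I1 WR R0 · I4 RO · I5→AddU
t=11  I3 RO · I4 EX · I5 RO
t=12  I4 WR R4
t=13  I5 EX
t=14  I3 EX · I5 WR R2
t=15  I3 WR R6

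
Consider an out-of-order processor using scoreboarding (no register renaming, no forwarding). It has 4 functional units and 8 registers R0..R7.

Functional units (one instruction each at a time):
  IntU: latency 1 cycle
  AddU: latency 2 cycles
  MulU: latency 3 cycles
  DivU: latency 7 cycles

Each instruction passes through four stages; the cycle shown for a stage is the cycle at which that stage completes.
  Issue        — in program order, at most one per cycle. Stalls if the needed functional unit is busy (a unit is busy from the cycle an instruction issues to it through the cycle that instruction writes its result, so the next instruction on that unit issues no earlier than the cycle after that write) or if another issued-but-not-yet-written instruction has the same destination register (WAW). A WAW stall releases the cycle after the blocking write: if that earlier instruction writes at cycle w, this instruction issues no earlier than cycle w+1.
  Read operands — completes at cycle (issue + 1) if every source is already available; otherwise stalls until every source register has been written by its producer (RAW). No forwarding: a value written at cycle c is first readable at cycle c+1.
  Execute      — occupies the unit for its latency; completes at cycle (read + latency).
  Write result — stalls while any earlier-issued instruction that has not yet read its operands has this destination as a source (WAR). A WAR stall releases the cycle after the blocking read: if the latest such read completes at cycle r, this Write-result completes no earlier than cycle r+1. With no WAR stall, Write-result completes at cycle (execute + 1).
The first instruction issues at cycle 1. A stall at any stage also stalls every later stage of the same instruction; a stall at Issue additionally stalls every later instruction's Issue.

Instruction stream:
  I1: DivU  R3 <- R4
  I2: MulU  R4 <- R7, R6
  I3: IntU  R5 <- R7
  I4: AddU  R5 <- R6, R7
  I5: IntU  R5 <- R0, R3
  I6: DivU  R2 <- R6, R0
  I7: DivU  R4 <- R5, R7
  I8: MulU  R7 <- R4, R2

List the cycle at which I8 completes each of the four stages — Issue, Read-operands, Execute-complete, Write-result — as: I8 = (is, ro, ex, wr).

t=1  issue I1 (DivU)
t=2  I1 read-ops; issue I2 (MulU)
t=3  I2 read-ops; issue I3 (IntU)
t=4  I3 read-ops
t=5  I3 finished on IntU
t=6  I2 finished on MulU; I3→R5
t=7  I2→R4; issue I4 (AddU)
t=8  I4 read-ops
t=9  I1 finished on DivU
t=10  I1→R3; I4 finished on AddU
t=11  I4→R5
t=12  issue I5 (IntU)
t=13  I5 read-ops; issue I6 (DivU)
t=14  I5 finished on IntU; I6 read-ops
t=15  I5→R5
t=21  I6 finished on DivU
t=22  I6→R2
t=23  issue I7 (DivU)
t=24  I7 read-ops; issue I8 (MulU)
t=31  I7 finished on DivU
t=32  I7→R4
t=33  I8 read-ops
t=36  I8 finished on MulU
t=37  I8→R7

I8 = (24, 33, 36, 37)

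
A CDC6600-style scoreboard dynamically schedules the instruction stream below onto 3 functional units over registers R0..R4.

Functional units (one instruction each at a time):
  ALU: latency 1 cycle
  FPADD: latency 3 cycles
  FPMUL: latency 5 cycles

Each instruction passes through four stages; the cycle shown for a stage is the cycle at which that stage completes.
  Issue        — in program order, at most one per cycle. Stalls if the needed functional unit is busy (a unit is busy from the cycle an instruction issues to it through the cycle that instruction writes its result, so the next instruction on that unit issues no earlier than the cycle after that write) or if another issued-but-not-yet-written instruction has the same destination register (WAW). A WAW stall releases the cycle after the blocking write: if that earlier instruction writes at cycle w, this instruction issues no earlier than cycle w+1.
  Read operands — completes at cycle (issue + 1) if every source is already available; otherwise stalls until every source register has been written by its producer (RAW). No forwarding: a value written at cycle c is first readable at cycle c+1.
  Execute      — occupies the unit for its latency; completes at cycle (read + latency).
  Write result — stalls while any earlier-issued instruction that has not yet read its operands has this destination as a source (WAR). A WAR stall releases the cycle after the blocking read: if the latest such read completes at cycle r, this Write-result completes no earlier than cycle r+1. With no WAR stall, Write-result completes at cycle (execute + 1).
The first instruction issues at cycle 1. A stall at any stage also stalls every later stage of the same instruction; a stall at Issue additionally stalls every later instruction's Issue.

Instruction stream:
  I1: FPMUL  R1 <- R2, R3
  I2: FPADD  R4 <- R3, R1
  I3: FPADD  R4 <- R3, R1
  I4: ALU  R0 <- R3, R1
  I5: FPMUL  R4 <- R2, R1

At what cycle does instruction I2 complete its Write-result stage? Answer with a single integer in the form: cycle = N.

I1  is:1  ro:2  ex:7  wr:8
I2  is:2  ro:9  ex:12  wr:13  — RAW R1: wait I1 write@8
I3  is:14  ro:15  ex:18  wr:19  — struct: FPADD busy until I2 writes@13
I4  is:15  ro:16  ex:17  wr:18
I5  is:20  ro:21  ex:26  wr:27  — WAW R4: wait I3 write@19

cycle = 13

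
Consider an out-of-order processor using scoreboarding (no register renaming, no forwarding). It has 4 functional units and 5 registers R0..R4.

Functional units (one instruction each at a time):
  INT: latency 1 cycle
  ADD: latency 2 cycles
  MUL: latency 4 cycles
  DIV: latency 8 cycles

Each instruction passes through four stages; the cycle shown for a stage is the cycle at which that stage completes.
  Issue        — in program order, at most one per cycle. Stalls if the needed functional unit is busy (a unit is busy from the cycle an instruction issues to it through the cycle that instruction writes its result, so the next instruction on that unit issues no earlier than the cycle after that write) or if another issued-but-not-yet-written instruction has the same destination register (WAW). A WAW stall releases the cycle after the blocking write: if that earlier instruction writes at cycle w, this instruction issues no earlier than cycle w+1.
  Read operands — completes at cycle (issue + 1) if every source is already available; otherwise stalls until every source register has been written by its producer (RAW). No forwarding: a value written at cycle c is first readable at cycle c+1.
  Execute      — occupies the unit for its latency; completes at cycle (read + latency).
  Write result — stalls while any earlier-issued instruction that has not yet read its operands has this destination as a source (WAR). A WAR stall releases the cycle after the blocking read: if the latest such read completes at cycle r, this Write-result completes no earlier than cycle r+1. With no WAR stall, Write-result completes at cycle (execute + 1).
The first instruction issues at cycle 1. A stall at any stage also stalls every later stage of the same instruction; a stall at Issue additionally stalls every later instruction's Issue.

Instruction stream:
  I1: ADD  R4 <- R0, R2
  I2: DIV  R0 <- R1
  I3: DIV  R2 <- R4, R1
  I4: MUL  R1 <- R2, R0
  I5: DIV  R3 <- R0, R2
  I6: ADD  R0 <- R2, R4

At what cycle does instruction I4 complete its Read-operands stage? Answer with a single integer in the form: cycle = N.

cycle = 24

1) issue 1, read 2, done 4, write 5
2) issue 2, read 3, done 11, write 12
3) issue 13, read 14, done 22, write 23  <struct: DIV busy until I2 writes@12>
4) issue 14, read 24, done 28, write 29  <RAW R2: wait I3 write@23>
5) issue 24, read 25, done 33, write 34  <struct: DIV busy until I3 writes@23>
6) issue 25, read 26, done 28, write 29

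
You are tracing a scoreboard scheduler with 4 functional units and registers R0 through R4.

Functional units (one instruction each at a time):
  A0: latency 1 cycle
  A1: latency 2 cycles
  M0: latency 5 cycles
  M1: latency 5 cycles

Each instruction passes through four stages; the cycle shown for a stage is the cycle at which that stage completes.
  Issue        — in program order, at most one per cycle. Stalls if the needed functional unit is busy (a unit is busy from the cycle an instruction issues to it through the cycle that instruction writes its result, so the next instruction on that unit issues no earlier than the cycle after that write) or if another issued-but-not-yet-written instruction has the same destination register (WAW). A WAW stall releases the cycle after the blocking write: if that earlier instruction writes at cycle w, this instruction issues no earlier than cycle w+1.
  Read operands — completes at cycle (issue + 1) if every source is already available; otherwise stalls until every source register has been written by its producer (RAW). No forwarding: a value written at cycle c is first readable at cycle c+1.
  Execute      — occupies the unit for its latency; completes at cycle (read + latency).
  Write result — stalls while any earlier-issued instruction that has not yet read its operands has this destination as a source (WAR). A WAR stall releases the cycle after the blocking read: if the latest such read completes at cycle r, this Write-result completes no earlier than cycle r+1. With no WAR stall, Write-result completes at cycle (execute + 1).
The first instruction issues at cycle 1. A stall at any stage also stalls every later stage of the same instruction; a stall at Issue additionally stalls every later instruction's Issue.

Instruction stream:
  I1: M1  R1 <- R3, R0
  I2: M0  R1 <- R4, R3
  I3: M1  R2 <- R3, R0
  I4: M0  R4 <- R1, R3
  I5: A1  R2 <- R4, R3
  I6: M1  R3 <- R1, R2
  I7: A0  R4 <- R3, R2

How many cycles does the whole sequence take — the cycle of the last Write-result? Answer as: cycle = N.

[I1] 1/2/7/8
[I2] 9/10/15/16  (WAW R1: wait I1 write@8)
[I3] 10/11/16/17
[I4] 17/18/23/24  (struct: M0 busy until I2 writes@16)
[I5] 18/25/27/28  (RAW R4: wait I4 write@24)
[I6] 19/29/34/35  (RAW R2: wait I5 write@28)
[I7] 25/36/37/38  (WAW R4: wait I4 write@24; RAW R3: wait I6 write@35)

cycle = 38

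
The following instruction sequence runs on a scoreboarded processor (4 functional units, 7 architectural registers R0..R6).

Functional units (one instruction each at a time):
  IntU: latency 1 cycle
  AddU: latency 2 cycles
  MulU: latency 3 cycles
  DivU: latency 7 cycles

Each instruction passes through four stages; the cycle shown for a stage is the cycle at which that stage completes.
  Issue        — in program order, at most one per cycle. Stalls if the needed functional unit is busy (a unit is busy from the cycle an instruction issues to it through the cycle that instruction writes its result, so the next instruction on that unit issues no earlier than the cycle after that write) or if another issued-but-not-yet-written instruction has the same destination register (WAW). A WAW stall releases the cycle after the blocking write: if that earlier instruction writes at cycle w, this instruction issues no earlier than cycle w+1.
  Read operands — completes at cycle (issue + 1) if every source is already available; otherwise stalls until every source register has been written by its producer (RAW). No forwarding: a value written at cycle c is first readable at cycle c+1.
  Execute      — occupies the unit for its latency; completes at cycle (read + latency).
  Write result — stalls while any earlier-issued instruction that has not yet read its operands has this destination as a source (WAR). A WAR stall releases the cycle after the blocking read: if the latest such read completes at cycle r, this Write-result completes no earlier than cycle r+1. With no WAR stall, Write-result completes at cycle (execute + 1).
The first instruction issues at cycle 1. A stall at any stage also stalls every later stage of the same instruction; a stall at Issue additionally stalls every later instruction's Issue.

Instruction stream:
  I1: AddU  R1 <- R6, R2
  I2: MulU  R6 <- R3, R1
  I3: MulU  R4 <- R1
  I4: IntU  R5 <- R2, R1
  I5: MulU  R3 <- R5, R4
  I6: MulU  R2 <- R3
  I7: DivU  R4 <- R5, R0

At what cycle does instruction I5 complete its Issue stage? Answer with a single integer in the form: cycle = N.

[1] I1 issues→AddU
[2] I1 reads · I2 issues→MulU
[4] I1 exec-done
[5] I1 writes R1
[6] I2 reads
[9] I2 exec-done
[10] I2 writes R6
[11] I3 issues→MulU
[12] I3 reads · I4 issues→IntU
[13] I4 reads
[14] I4 exec-done
[15] I3 exec-done · I4 writes R5
[16] I3 writes R4
[17] I5 issues→MulU
[18] I5 reads
[21] I5 exec-done
[22] I5 writes R3
[23] I6 issues→MulU
[24] I6 reads · I7 issues→DivU
[25] I7 reads
[27] I6 exec-done
[28] I6 writes R2
[32] I7 exec-done
[33] I7 writes R4

cycle = 17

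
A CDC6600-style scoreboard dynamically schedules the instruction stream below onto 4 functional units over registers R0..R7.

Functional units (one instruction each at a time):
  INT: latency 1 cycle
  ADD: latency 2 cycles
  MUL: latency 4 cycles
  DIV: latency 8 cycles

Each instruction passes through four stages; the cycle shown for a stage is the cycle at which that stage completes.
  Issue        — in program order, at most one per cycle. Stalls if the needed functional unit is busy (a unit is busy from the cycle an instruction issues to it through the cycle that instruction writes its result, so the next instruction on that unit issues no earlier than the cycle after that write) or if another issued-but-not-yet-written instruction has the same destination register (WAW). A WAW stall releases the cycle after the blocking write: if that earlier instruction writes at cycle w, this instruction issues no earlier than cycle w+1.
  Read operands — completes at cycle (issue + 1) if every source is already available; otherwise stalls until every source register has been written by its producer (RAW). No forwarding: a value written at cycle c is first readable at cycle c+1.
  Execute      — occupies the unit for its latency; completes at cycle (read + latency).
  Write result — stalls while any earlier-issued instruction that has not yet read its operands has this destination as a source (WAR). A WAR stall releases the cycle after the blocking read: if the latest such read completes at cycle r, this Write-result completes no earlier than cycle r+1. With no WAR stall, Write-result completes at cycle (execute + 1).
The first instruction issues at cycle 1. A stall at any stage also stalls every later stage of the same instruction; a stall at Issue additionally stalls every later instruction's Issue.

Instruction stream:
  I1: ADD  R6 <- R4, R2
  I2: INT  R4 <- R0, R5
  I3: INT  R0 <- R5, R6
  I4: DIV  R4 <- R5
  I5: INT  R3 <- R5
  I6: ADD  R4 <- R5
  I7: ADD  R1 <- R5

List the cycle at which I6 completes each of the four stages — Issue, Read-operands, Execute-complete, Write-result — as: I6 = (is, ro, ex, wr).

I1: IS=1 RO=2 EX=4 WR=5
I2: IS=2 RO=3 EX=4 WR=5
I3: IS=6 RO=7 EX=8 WR=9  [struct: INT busy until I2 writes@5]
I4: IS=7 RO=8 EX=16 WR=17
I5: IS=10 RO=11 EX=12 WR=13  [struct: INT busy until I3 writes@9]
I6: IS=18 RO=19 EX=21 WR=22  [WAW R4: wait I4 write@17]
I7: IS=23 RO=24 EX=26 WR=27  [struct: ADD busy until I6 writes@22]

I6 = (18, 19, 21, 22)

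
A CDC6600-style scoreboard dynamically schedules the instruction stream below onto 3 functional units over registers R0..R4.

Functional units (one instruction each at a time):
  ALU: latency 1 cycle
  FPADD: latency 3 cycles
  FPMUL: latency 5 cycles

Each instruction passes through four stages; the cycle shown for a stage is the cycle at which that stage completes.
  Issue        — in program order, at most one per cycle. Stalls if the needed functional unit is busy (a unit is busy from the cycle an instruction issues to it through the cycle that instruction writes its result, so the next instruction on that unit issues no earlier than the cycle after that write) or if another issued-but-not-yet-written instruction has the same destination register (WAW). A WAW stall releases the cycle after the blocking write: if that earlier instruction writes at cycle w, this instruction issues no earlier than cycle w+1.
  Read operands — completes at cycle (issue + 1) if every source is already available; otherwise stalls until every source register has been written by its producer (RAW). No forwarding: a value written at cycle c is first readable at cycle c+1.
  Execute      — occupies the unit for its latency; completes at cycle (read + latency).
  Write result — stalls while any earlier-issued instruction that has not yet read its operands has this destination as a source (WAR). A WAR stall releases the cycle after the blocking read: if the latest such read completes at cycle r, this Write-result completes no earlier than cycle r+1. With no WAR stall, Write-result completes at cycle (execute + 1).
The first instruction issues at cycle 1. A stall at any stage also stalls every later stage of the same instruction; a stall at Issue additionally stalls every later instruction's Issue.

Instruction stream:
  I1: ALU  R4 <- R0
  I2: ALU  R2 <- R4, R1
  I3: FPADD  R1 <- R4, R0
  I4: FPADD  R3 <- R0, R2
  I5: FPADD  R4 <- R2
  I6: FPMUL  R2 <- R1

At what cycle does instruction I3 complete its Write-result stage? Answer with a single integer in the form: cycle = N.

t=1  I1→ALU
t=2  I1 RO
t=3  I1 EX
t=4  I1 WR R4
t=5  I2→ALU
t=6  I2 RO, I3→FPADD
t=7  I2 EX, I3 RO
t=8  I2 WR R2
t=10  I3 EX
t=11  I3 WR R1
t=12  I4→FPADD
t=13  I4 RO
t=16  I4 EX
t=17  I4 WR R3
t=18  I5→FPADD
t=19  I5 RO, I6→FPMUL
t=20  I6 RO
t=22  I5 EX
t=23  I5 WR R4
t=25  I6 EX
t=26  I6 WR R2

cycle = 11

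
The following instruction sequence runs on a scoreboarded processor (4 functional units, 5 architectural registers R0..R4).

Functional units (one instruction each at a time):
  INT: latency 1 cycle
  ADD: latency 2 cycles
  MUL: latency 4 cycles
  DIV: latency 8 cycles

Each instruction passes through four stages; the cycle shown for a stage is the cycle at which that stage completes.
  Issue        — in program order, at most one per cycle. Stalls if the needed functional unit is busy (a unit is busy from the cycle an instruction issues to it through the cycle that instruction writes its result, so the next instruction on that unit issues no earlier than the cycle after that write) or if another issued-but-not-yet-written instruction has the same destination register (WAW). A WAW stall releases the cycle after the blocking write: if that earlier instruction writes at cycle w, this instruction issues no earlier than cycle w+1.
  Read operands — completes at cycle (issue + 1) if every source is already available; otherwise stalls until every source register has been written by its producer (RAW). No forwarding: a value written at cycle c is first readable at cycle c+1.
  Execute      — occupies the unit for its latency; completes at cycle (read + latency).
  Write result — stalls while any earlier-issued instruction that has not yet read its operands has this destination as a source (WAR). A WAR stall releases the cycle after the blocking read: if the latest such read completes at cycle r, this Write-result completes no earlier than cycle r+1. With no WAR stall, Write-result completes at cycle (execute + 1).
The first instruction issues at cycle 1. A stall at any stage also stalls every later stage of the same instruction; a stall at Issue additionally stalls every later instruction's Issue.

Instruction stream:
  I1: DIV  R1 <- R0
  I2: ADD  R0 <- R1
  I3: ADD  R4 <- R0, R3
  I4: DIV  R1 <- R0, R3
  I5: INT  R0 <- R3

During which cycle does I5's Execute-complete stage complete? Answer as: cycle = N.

cycle = 20

cycle 1: I1→DIV
cycle 2: I1 RO | I2→ADD
cycle 10: I1 EX
cycle 11: I1 WR R1
cycle 12: I2 RO
cycle 14: I2 EX
cycle 15: I2 WR R0
cycle 16: I3→ADD
cycle 17: I3 RO | I4→DIV
cycle 18: I4 RO | I5→INT
cycle 19: I3 EX | I5 RO
cycle 20: I3 WR R4 | I5 EX
cycle 21: I5 WR R0
cycle 26: I4 EX
cycle 27: I4 WR R1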